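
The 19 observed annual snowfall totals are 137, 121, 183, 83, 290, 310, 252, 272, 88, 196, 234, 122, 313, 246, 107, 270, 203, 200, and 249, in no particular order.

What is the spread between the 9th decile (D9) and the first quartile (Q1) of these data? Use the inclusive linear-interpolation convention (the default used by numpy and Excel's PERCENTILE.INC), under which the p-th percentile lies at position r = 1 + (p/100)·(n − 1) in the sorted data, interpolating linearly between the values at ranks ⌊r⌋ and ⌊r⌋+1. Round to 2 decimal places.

164.50

Sorted: 83, 88, 107, 121, 122, 137, 183, 196, 200, 203, 234, 246, 249, 252, 270, 272, 290, 310, 313.
n = 19.
P25: r = 5.5; ranks 5–6 are 122, 137; interpolating gives 129.5.
P90: r = 17.2; ranks 17–18 are 290, 310; interpolating gives 294.
Difference: 294 − 129.5 = 164.5.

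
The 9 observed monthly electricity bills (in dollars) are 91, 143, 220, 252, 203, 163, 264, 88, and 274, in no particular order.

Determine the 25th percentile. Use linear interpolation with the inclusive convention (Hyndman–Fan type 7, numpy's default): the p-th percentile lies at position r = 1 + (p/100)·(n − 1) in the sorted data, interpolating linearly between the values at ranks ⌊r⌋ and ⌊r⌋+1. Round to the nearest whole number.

143

Sorted: 88, 91, 143, 163, 203, 220, 252, 264, 274.
n = 9.
r = 1 + (25/100)·(9 − 1) = 1 + 2 = 3.
r is an integer, so P25 is the value at rank 3: 143.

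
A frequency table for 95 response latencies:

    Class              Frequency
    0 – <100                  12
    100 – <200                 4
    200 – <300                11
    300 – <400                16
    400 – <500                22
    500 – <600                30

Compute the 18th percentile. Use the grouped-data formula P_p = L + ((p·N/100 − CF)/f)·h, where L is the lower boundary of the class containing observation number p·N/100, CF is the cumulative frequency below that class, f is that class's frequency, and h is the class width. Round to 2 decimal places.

N = 95; target position k = 18/100 · 95 = 17.1.
Cumulative frequencies: 12, 16, 27, 43, 65, 95.
Observation 17.1 falls in the class 200 – <300.
L = 200, CF = 16, f = 11, h = 100.
P18 = 200 + ((17.1 − 16)/11)·100 = 200 + 10 = 210.

210.00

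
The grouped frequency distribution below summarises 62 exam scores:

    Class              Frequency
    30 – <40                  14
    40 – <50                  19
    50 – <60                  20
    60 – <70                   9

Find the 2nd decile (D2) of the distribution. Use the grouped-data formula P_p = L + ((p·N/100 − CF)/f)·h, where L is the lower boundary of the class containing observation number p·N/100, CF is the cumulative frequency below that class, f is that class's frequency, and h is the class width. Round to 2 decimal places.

N = 62; target position k = 20/100 · 62 = 12.4.
Cumulative frequencies: 14, 33, 53, 62.
Observation 12.4 falls in the class 30 – <40.
L = 30, CF = 0, f = 14, h = 10.
P20 = 30 + ((12.4 − 0)/14)·10 = 30 + 8.85714 = 38.8571.

38.86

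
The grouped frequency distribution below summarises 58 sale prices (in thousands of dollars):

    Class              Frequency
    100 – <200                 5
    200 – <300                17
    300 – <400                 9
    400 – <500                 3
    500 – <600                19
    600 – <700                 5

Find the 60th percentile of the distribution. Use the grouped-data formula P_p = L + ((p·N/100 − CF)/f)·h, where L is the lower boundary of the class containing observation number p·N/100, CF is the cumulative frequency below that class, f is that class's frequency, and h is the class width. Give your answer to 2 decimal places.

504.21

N = 58; target position k = 60/100 · 58 = 34.8.
Cumulative frequencies: 5, 22, 31, 34, 53, 58.
Observation 34.8 falls in the class 500 – <600.
L = 500, CF = 34, f = 19, h = 100.
P60 = 500 + ((34.8 − 34)/19)·100 = 500 + 4.21053 = 504.211.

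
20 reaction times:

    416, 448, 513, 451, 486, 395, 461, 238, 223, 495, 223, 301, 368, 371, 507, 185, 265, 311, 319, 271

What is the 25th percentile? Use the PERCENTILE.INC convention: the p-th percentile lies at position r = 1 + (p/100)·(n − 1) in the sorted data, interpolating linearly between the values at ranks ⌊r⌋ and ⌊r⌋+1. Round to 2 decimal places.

Sorted: 185, 223, 223, 238, 265, 271, 301, 311, 319, 368, 371, 395, 416, 448, 451, 461, 486, 495, 507, 513.
n = 20.
r = 1 + (25/100)·(20 − 1) = 1 + 4.75 = 5.75.
Rank 5 is 265 and rank 6 is 271.
Interpolate: 265 + 0.75·(271 − 265) = 265 + 0.75·6 = 269.5.

269.50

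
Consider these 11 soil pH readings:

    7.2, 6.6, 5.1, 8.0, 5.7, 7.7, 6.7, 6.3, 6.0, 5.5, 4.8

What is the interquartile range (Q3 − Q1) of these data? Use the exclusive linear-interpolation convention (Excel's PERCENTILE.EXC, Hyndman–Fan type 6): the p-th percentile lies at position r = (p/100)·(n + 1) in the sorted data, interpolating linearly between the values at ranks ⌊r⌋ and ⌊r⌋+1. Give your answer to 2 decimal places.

Sorted: 4.8, 5.1, 5.5, 5.7, 6.0, 6.3, 6.6, 6.7, 7.2, 7.7, 8.0.
n = 11.
P25: r = 3 (integer) → 5.5.
P75: r = 9 (integer) → 7.2.
Difference: 7.2 − 5.5 = 1.7.

1.70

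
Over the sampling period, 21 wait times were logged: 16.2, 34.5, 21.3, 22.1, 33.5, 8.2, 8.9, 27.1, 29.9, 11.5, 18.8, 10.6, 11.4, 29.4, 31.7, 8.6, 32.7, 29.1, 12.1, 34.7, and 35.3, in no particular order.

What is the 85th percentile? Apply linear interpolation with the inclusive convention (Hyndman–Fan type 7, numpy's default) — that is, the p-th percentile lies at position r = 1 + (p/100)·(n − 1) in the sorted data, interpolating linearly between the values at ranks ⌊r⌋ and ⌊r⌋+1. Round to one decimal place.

33.5

Sorted: 8.2, 8.6, 8.9, 10.6, 11.4, 11.5, 12.1, 16.2, 18.8, 21.3, 22.1, 27.1, 29.1, 29.4, 29.9, 31.7, 32.7, 33.5, 34.5, 34.7, 35.3.
n = 21.
r = 1 + (85/100)·(21 − 1) = 1 + 17 = 18.
r is an integer, so P85 is the value at rank 18: 33.5.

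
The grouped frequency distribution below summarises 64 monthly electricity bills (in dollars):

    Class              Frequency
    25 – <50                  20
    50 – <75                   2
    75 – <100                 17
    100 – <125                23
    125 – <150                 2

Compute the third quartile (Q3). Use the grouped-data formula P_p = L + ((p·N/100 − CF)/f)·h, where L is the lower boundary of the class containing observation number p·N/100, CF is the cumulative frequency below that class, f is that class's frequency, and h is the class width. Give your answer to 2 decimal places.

109.78

N = 64; target position k = 75/100 · 64 = 48.
Cumulative frequencies: 20, 22, 39, 62, 64.
Observation 48 falls in the class 100 – <125.
L = 100, CF = 39, f = 23, h = 25.
P75 = 100 + ((48 − 39)/23)·25 = 100 + 9.78261 = 109.783.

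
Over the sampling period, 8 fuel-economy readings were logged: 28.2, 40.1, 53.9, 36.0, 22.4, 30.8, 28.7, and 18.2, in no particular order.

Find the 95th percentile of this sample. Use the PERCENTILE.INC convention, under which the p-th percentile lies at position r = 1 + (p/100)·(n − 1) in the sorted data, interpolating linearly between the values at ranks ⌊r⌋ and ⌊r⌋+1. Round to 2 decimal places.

Sorted: 18.2, 22.4, 28.2, 28.7, 30.8, 36.0, 40.1, 53.9.
n = 8.
r = 1 + (95/100)·(8 − 1) = 1 + 6.65 = 7.65.
Rank 7 is 40.1 and rank 8 is 53.9.
Interpolate: 40.1 + 0.65·(53.9 − 40.1) = 40.1 + 0.65·13.8 = 49.07.

49.07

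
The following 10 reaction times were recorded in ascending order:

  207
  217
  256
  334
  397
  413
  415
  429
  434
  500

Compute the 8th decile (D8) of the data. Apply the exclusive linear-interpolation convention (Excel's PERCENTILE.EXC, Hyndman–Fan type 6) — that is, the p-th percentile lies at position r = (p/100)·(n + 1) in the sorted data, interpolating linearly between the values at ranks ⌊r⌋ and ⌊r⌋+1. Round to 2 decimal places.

n = 10.
r = (80/100)·(10 + 1) = 8.8.
Rank 8 is 429 and rank 9 is 434.
Interpolate: 429 + 0.8·(434 − 429) = 429 + 0.8·5 = 433.

433.00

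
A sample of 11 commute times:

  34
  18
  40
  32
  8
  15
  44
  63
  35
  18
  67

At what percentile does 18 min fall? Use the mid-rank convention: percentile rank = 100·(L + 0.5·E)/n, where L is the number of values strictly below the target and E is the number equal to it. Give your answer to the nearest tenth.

Sorted: 8, 15, 18, 18, 32, 34, 35, 40, 44, 63, 67.
Count below 18: L = 2; count equal: E = 2; n = 11.
Percentile rank = 100·(2 + 0.5·2)/11 = 100·3/11 = 27.27.

27.3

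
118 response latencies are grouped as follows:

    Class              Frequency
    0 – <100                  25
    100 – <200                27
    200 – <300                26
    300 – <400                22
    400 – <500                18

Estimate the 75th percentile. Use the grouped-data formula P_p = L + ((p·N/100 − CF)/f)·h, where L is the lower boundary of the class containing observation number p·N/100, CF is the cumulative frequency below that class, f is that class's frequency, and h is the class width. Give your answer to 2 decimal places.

347.73

N = 118; target position k = 75/100 · 118 = 88.5.
Cumulative frequencies: 25, 52, 78, 100, 118.
Observation 88.5 falls in the class 300 – <400.
L = 300, CF = 78, f = 22, h = 100.
P75 = 300 + ((88.5 − 78)/22)·100 = 300 + 47.7273 = 347.727.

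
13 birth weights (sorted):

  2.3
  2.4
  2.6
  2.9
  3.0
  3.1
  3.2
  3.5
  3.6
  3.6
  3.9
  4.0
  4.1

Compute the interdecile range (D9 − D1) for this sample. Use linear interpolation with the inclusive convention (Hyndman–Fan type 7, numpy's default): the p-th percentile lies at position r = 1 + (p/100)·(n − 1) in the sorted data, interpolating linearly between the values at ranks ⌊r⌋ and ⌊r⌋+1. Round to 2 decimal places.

1.54

n = 13.
P10: r = 2.2; ranks 2–3 are 2.4, 2.6; interpolating gives 2.44.
P90: r = 11.8; ranks 11–12 are 3.9, 4.0; interpolating gives 3.98.
Difference: 3.98 − 2.44 = 1.54.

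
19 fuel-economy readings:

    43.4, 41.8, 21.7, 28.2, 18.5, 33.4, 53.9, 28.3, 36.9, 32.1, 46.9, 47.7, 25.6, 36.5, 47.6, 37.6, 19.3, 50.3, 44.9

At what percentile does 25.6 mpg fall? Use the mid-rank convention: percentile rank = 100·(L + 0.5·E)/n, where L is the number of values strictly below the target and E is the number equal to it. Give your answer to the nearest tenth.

Sorted: 18.5, 19.3, 21.7, 25.6, 28.2, 28.3, 32.1, 33.4, 36.5, 36.9, 37.6, 41.8, 43.4, 44.9, 46.9, 47.6, 47.7, 50.3, 53.9.
Count below 25.6: L = 3; count equal: E = 1; n = 19.
Percentile rank = 100·(3 + 0.5·1)/19 = 100·3.5/19 = 18.42.

18.4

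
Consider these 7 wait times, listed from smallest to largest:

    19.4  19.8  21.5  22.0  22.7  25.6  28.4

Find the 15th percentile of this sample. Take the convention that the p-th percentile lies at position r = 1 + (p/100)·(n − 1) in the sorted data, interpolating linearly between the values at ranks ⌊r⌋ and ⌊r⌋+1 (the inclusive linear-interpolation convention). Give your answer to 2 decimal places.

19.76

n = 7.
r = 1 + (15/100)·(7 − 1) = 1 + 0.9 = 1.9.
Rank 1 is 19.4 and rank 2 is 19.8.
Interpolate: 19.4 + 0.9·(19.8 − 19.4) = 19.4 + 0.9·0.4 = 19.76.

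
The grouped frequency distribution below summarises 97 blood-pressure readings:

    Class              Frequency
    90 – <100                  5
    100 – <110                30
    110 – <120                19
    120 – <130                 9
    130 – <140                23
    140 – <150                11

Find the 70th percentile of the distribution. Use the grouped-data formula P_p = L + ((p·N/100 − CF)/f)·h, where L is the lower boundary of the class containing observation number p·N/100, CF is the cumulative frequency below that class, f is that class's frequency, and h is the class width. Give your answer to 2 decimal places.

132.13

N = 97; target position k = 70/100 · 97 = 67.9.
Cumulative frequencies: 5, 35, 54, 63, 86, 97.
Observation 67.9 falls in the class 130 – <140.
L = 130, CF = 63, f = 23, h = 10.
P70 = 130 + ((67.9 − 63)/23)·10 = 130 + 2.13043 = 132.13.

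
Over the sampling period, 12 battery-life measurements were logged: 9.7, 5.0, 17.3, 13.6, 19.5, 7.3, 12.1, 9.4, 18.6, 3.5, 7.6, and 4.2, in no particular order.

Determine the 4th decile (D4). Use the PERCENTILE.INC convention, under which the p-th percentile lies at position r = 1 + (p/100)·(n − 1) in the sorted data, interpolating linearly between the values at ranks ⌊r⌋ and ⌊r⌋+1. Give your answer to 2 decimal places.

8.32

Sorted: 3.5, 4.2, 5.0, 7.3, 7.6, 9.4, 9.7, 12.1, 13.6, 17.3, 18.6, 19.5.
n = 12.
r = 1 + (40/100)·(12 − 1) = 1 + 4.4 = 5.4.
Rank 5 is 7.6 and rank 6 is 9.4.
Interpolate: 7.6 + 0.4·(9.4 − 7.6) = 7.6 + 0.4·1.8 = 8.32.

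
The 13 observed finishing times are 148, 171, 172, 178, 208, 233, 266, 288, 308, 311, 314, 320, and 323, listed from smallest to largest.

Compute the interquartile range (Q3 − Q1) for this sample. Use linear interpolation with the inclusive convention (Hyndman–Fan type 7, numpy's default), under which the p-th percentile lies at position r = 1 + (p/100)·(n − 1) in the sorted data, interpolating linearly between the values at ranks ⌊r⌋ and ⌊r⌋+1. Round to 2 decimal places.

n = 13.
P25: r = 4 (integer) → 178.
P75: r = 10 (integer) → 311.
Difference: 311 − 178 = 133.

133.00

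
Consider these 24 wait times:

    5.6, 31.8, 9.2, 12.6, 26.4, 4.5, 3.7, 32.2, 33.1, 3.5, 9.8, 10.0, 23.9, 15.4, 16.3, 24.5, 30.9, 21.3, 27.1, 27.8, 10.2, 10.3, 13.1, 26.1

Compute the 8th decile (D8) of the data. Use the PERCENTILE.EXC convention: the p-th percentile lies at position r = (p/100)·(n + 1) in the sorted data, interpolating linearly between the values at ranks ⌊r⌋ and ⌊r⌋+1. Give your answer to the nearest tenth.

Sorted: 3.5, 3.7, 4.5, 5.6, 9.2, 9.8, 10.0, 10.2, 10.3, 12.6, 13.1, 15.4, 16.3, 21.3, 23.9, 24.5, 26.1, 26.4, 27.1, 27.8, 30.9, 31.8, 32.2, 33.1.
n = 24.
r = (80/100)·(24 + 1) = 20.
r is an integer, so P80 is the value at rank 20: 27.8.

27.8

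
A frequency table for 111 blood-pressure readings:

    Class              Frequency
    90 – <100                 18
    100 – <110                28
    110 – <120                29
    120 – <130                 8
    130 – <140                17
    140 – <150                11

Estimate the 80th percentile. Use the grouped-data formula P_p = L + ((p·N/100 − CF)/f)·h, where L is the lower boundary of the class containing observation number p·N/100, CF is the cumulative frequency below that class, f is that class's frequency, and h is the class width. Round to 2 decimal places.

133.41

N = 111; target position k = 80/100 · 111 = 88.8.
Cumulative frequencies: 18, 46, 75, 83, 100, 111.
Observation 88.8 falls in the class 130 – <140.
L = 130, CF = 83, f = 17, h = 10.
P80 = 130 + ((88.8 − 83)/17)·10 = 130 + 3.41176 = 133.412.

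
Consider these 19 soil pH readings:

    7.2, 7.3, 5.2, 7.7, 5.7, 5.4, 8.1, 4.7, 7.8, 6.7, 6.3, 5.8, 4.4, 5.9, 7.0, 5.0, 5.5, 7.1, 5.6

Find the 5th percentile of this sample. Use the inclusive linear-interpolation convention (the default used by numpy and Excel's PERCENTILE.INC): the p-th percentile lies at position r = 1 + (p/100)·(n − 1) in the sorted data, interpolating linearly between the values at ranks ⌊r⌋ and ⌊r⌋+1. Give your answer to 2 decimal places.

Sorted: 4.4, 4.7, 5.0, 5.2, 5.4, 5.5, 5.6, 5.7, 5.8, 5.9, 6.3, 6.7, 7.0, 7.1, 7.2, 7.3, 7.7, 7.8, 8.1.
n = 19.
r = 1 + (5/100)·(19 − 1) = 1 + 0.9 = 1.9.
Rank 1 is 4.4 and rank 2 is 4.7.
Interpolate: 4.4 + 0.9·(4.7 − 4.4) = 4.4 + 0.9·0.3 = 4.67.

4.67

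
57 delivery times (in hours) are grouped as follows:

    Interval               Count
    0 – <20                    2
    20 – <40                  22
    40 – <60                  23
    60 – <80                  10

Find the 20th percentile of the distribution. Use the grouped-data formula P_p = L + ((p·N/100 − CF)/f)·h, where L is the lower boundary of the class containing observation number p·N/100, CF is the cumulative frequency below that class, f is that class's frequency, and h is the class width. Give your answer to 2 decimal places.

N = 57; target position k = 20/100 · 57 = 11.4.
Cumulative frequencies: 2, 24, 47, 57.
Observation 11.4 falls in the class 20 – <40.
L = 20, CF = 2, f = 22, h = 20.
P20 = 20 + ((11.4 − 2)/22)·20 = 20 + 8.54545 = 28.5455.

28.55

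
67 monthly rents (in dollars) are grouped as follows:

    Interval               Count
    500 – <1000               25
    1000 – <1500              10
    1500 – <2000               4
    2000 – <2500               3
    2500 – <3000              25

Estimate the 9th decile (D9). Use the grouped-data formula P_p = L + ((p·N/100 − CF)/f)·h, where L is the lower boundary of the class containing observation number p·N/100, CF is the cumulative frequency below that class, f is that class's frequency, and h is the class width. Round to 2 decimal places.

2866.00

N = 67; target position k = 90/100 · 67 = 60.3.
Cumulative frequencies: 25, 35, 39, 42, 67.
Observation 60.3 falls in the class 2500 – <3000.
L = 2500, CF = 42, f = 25, h = 500.
P90 = 2500 + ((60.3 − 42)/25)·500 = 2500 + 366 = 2866.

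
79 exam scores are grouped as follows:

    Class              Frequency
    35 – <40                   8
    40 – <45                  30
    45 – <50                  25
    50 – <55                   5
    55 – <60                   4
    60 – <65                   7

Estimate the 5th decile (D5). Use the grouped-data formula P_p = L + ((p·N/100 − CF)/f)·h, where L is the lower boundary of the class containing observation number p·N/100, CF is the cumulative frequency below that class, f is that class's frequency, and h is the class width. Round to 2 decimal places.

N = 79; target position k = 50/100 · 79 = 39.5.
Cumulative frequencies: 8, 38, 63, 68, 72, 79.
Observation 39.5 falls in the class 45 – <50.
L = 45, CF = 38, f = 25, h = 5.
P50 = 45 + ((39.5 − 38)/25)·5 = 45 + 0.3 = 45.3.

45.30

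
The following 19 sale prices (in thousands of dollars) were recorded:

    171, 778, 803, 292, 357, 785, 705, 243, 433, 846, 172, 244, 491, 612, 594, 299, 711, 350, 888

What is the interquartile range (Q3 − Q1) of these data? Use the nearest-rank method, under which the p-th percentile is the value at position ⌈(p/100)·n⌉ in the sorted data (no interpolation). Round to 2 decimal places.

Sorted: 171, 172, 243, 244, 292, 299, 350, 357, 433, 491, 594, 612, 705, 711, 778, 785, 803, 846, 888.
n = 19.
P25: rank ⌈25/100·19⌉ = 5 → 292.
P75: rank ⌈75/100·19⌉ = 15 → 778.
Difference: 778 − 292 = 486.

486.00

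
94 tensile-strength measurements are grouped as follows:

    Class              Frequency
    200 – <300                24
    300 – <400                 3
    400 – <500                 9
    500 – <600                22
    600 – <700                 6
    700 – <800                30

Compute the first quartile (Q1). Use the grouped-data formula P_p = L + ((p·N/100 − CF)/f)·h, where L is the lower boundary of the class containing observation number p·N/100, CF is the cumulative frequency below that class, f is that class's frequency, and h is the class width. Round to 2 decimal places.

N = 94; target position k = 25/100 · 94 = 23.5.
Cumulative frequencies: 24, 27, 36, 58, 64, 94.
Observation 23.5 falls in the class 200 – <300.
L = 200, CF = 0, f = 24, h = 100.
P25 = 200 + ((23.5 − 0)/24)·100 = 200 + 97.9167 = 297.917.

297.92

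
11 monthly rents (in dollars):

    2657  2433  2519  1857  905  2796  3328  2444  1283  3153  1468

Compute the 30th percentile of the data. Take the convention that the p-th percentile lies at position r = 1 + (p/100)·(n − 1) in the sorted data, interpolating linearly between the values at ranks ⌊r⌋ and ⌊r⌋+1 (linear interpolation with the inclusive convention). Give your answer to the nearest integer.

Sorted: 905, 1283, 1468, 1857, 2433, 2444, 2519, 2657, 2796, 3153, 3328.
n = 11.
r = 1 + (30/100)·(11 − 1) = 1 + 3 = 4.
r is an integer, so P30 is the value at rank 4: 1857.

1857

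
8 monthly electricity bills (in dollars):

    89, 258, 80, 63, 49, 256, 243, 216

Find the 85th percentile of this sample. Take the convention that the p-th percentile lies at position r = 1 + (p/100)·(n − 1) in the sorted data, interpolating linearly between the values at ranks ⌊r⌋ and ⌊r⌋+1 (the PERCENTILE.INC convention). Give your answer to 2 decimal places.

255.35

Sorted: 49, 63, 80, 89, 216, 243, 256, 258.
n = 8.
r = 1 + (85/100)·(8 − 1) = 1 + 5.95 = 6.95.
Rank 6 is 243 and rank 7 is 256.
Interpolate: 243 + 0.95·(256 − 243) = 243 + 0.95·13 = 255.35.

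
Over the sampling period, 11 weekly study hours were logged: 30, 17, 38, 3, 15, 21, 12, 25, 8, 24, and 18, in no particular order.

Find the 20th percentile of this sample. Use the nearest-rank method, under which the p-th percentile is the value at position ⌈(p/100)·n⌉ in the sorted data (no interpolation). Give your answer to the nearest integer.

Sorted: 3, 8, 12, 15, 17, 18, 21, 24, 25, 30, 38.
n = 11.
Position = ⌈20/100 · 11⌉ = ⌈2.2⌉ = 3.
The value at rank 3 is 12.

12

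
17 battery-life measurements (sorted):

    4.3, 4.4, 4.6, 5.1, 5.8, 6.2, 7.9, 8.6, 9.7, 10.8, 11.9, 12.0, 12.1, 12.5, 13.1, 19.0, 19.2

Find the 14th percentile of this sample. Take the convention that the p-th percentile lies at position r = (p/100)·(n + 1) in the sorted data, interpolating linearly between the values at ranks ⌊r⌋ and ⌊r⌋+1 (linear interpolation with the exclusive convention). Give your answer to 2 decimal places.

4.50

n = 17.
r = (14/100)·(17 + 1) = 2.52.
Rank 2 is 4.4 and rank 3 is 4.6.
Interpolate: 4.4 + 0.52·(4.6 − 4.4) = 4.4 + 0.52·0.2 = 4.504.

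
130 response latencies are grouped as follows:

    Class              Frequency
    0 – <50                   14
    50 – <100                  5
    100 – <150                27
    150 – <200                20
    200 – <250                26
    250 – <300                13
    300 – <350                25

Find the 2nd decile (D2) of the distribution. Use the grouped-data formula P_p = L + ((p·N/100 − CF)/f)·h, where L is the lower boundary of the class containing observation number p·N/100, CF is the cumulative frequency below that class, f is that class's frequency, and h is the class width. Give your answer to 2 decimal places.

N = 130; target position k = 20/100 · 130 = 26.
Cumulative frequencies: 14, 19, 46, 66, 92, 105, 130.
Observation 26 falls in the class 100 – <150.
L = 100, CF = 19, f = 27, h = 50.
P20 = 100 + ((26 − 19)/27)·50 = 100 + 12.963 = 112.963.

112.96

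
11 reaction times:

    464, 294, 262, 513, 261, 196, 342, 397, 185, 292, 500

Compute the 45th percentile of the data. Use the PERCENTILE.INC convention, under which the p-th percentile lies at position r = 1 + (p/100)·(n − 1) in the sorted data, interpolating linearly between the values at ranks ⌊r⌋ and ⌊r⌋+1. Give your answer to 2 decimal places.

293.00

Sorted: 185, 196, 261, 262, 292, 294, 342, 397, 464, 500, 513.
n = 11.
r = 1 + (45/100)·(11 − 1) = 1 + 4.5 = 5.5.
Rank 5 is 292 and rank 6 is 294.
Interpolate: 292 + 0.5·(294 − 292) = 292 + 0.5·2 = 293.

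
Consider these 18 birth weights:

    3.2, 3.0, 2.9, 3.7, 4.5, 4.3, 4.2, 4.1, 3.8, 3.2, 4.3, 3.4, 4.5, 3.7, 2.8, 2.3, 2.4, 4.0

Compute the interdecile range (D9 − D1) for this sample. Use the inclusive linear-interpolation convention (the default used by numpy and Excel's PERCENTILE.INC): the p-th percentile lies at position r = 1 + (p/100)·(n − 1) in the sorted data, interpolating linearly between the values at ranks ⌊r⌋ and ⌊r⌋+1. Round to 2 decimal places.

Sorted: 2.3, 2.4, 2.8, 2.9, 3.0, 3.2, 3.2, 3.4, 3.7, 3.7, 3.8, 4.0, 4.1, 4.2, 4.3, 4.3, 4.5, 4.5.
n = 18.
P10: r = 2.7; ranks 2–3 are 2.4, 2.8; interpolating gives 2.68.
P90: r = 16.3; ranks 16–17 are 4.3, 4.5; interpolating gives 4.36.
Difference: 4.36 − 2.68 = 1.68.

1.68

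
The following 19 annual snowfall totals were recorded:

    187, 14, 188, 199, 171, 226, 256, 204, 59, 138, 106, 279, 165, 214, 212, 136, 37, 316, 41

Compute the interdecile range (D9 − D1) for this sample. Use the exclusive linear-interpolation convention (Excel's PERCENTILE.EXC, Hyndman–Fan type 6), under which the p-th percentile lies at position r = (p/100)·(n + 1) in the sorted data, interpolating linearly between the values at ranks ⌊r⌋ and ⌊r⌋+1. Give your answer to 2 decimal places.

242.00

Sorted: 14, 37, 41, 59, 106, 136, 138, 165, 171, 187, 188, 199, 204, 212, 214, 226, 256, 279, 316.
n = 19.
P10: r = 2 (integer) → 37.
P90: r = 18 (integer) → 279.
Difference: 279 − 37 = 242.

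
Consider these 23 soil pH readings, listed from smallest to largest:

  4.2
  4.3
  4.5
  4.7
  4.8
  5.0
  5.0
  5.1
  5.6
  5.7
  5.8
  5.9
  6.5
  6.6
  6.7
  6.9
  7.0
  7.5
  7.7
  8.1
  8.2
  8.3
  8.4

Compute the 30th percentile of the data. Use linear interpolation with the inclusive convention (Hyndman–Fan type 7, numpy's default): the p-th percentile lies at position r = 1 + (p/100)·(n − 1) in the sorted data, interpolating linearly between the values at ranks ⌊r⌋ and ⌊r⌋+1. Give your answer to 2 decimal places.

n = 23.
r = 1 + (30/100)·(23 − 1) = 1 + 6.6 = 7.6.
Rank 7 is 5.0 and rank 8 is 5.1.
Interpolate: 5.0 + 0.6·(5.1 − 5.0) = 5.0 + 0.6·0.1 = 5.06.

5.06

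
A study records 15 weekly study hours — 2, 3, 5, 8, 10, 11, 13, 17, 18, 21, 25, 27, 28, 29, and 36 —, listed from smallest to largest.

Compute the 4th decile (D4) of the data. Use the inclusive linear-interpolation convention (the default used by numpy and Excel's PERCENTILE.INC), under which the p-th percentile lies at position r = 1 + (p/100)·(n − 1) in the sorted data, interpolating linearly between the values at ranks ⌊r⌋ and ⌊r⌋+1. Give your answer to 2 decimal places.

12.20

n = 15.
r = 1 + (40/100)·(15 − 1) = 1 + 5.6 = 6.6.
Rank 6 is 11 and rank 7 is 13.
Interpolate: 11 + 0.6·(13 − 11) = 11 + 0.6·2 = 12.2.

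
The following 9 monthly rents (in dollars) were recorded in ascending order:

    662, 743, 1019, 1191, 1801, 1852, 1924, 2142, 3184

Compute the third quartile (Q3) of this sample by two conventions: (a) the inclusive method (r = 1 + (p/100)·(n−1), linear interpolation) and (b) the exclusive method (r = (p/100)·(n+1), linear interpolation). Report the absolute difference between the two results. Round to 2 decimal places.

109.00

n = 9.
(a) r = 7 → value at rank 7 = 1924.
(b) r = 7.5; between ranks 7 (1924) and 8 (2142): 2033.
|1924 − 2033| = 109.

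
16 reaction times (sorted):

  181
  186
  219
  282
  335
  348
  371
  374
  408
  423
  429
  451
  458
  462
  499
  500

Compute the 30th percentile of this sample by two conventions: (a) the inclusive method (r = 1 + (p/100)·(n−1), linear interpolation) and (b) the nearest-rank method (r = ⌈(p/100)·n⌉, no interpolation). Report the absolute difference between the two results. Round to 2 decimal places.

n = 16.
(a) r = 5.5; between ranks 5 (335) and 6 (348): 341.5.
(b) the nearest-rank method: rank 5 → 335.
|341.5 − 335| = 6.5.

6.50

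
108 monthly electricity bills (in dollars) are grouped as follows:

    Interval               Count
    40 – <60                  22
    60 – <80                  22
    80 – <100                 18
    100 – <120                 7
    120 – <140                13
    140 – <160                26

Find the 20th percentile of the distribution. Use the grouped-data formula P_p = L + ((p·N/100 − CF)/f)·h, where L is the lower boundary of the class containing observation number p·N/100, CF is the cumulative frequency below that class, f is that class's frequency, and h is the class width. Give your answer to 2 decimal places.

59.64

N = 108; target position k = 20/100 · 108 = 21.6.
Cumulative frequencies: 22, 44, 62, 69, 82, 108.
Observation 21.6 falls in the class 40 – <60.
L = 40, CF = 0, f = 22, h = 20.
P20 = 40 + ((21.6 − 0)/22)·20 = 40 + 19.6364 = 59.6364.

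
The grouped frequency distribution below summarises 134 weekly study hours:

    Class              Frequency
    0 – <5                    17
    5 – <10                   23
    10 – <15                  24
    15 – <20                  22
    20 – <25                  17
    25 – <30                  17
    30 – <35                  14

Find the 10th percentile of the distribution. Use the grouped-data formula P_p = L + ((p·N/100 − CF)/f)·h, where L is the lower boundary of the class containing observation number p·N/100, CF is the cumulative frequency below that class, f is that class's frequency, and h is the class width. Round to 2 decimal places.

N = 134; target position k = 10/100 · 134 = 13.4.
Cumulative frequencies: 17, 40, 64, 86, 103, 120, 134.
Observation 13.4 falls in the class 0 – <5.
L = 0, CF = 0, f = 17, h = 5.
P10 = 0 + ((13.4 − 0)/17)·5 = 0 + 3.94118 = 3.94118.

3.94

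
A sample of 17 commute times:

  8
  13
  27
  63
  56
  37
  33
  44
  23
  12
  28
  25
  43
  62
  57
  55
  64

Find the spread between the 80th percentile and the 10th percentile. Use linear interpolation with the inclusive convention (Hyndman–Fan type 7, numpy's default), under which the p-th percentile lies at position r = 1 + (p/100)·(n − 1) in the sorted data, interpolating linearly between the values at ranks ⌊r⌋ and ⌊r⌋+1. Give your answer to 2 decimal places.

44.20

Sorted: 8, 12, 13, 23, 25, 27, 28, 33, 37, 43, 44, 55, 56, 57, 62, 63, 64.
n = 17.
P10: r = 2.6; ranks 2–3 are 12, 13; interpolating gives 12.6.
P80: r = 13.8; ranks 13–14 are 56, 57; interpolating gives 56.8.
Difference: 56.8 − 12.6 = 44.2.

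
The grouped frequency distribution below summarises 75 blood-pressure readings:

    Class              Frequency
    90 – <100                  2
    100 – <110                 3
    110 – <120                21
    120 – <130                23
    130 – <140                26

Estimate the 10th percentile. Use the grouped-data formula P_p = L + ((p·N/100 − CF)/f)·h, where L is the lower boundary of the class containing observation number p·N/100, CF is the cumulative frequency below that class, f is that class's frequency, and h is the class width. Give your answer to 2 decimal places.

N = 75; target position k = 10/100 · 75 = 7.5.
Cumulative frequencies: 2, 5, 26, 49, 75.
Observation 7.5 falls in the class 110 – <120.
L = 110, CF = 5, f = 21, h = 10.
P10 = 110 + ((7.5 − 5)/21)·10 = 110 + 1.19048 = 111.19.

111.19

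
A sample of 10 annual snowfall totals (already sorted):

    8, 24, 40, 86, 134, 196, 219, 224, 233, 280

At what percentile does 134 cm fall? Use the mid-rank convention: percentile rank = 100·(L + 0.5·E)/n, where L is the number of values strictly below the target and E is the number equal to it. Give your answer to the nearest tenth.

45.0

Count below 134: L = 4; count equal: E = 1; n = 10.
Percentile rank = 100·(4 + 0.5·1)/10 = 100·4.5/10 = 45.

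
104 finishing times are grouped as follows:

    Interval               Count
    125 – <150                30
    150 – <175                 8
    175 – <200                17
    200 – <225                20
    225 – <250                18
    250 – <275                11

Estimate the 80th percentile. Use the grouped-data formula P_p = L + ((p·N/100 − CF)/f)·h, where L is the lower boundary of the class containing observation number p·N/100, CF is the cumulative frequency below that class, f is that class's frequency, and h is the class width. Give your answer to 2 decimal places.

236.39

N = 104; target position k = 80/100 · 104 = 83.2.
Cumulative frequencies: 30, 38, 55, 75, 93, 104.
Observation 83.2 falls in the class 225 – <250.
L = 225, CF = 75, f = 18, h = 25.
P80 = 225 + ((83.2 − 75)/18)·25 = 225 + 11.3889 = 236.389.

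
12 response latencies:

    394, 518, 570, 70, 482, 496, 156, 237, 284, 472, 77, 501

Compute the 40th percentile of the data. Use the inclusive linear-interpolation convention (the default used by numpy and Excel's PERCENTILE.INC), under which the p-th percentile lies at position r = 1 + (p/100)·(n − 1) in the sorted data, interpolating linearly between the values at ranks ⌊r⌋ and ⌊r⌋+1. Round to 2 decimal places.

Sorted: 70, 77, 156, 237, 284, 394, 472, 482, 496, 501, 518, 570.
n = 12.
r = 1 + (40/100)·(12 − 1) = 1 + 4.4 = 5.4.
Rank 5 is 284 and rank 6 is 394.
Interpolate: 284 + 0.4·(394 − 284) = 284 + 0.4·110 = 328.

328.00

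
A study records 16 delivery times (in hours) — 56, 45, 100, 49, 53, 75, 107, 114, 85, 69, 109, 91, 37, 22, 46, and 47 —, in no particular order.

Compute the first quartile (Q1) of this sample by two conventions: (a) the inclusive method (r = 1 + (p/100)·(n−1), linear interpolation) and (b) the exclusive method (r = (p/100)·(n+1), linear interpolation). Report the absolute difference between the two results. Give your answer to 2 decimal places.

Sorted: 22, 37, 45, 46, 47, 49, 53, 56, 69, 75, 85, 91, 100, 107, 109, 114.
n = 16.
(a) r = 4.75; between ranks 4 (46) and 5 (47): 46.75.
(b) r = 4.25; between ranks 4 (46) and 5 (47): 46.25.
|46.75 − 46.25| = 0.5.

0.50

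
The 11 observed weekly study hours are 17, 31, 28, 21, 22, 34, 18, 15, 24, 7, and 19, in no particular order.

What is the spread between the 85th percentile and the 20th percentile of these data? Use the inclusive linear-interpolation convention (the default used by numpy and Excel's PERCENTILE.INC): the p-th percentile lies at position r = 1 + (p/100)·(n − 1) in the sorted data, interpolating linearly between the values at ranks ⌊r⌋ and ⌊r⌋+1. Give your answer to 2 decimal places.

Sorted: 7, 15, 17, 18, 19, 21, 22, 24, 28, 31, 34.
n = 11.
P20: r = 3 (integer) → 17.
P85: r = 9.5; ranks 9–10 are 28, 31; interpolating gives 29.5.
Difference: 29.5 − 17 = 12.5.

12.50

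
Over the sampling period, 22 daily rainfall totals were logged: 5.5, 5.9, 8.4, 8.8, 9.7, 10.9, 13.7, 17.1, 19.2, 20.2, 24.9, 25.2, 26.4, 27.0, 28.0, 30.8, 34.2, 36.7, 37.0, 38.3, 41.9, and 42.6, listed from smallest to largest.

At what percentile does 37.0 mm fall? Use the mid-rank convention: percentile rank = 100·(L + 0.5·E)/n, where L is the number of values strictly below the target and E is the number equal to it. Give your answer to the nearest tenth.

Count below 37.0: L = 18; count equal: E = 1; n = 22.
Percentile rank = 100·(18 + 0.5·1)/22 = 100·18.5/22 = 84.09.

84.1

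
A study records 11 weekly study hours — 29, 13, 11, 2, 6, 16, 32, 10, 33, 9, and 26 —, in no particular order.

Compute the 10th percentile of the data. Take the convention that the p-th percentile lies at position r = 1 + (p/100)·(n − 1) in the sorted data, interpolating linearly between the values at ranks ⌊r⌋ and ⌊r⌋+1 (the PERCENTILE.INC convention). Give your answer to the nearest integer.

6

Sorted: 2, 6, 9, 10, 11, 13, 16, 26, 29, 32, 33.
n = 11.
r = 1 + (10/100)·(11 − 1) = 1 + 1 = 2.
r is an integer, so P10 is the value at rank 2: 6.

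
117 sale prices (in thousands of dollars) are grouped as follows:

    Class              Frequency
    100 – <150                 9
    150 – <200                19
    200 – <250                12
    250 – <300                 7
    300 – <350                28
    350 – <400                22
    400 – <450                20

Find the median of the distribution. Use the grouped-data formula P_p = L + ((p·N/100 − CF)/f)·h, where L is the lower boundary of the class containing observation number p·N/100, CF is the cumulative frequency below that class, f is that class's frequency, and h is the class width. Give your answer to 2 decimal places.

320.54

N = 117; target position k = 50/100 · 117 = 58.5.
Cumulative frequencies: 9, 28, 40, 47, 75, 97, 117.
Observation 58.5 falls in the class 300 – <350.
L = 300, CF = 47, f = 28, h = 50.
P50 = 300 + ((58.5 − 47)/28)·50 = 300 + 20.5357 = 320.536.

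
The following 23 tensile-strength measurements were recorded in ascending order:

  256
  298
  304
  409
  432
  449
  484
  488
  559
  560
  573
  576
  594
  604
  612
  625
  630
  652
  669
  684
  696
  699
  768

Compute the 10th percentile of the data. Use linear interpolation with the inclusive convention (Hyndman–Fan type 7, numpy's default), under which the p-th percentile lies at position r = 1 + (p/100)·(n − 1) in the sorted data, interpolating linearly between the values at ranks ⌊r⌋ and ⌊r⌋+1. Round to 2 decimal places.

n = 23.
r = 1 + (10/100)·(23 − 1) = 1 + 2.2 = 3.2.
Rank 3 is 304 and rank 4 is 409.
Interpolate: 304 + 0.2·(409 − 304) = 304 + 0.2·105 = 325.

325.00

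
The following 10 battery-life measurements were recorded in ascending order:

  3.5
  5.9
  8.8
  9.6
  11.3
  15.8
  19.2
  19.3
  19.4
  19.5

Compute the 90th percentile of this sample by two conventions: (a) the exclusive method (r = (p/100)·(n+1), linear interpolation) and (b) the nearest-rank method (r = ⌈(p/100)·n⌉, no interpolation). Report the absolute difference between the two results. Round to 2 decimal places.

n = 10.
(a) r = 9.9; between ranks 9 (19.4) and 10 (19.5): 19.49.
(b) the nearest-rank method: rank 9 → 19.4.
|19.49 − 19.4| = 0.09.

0.09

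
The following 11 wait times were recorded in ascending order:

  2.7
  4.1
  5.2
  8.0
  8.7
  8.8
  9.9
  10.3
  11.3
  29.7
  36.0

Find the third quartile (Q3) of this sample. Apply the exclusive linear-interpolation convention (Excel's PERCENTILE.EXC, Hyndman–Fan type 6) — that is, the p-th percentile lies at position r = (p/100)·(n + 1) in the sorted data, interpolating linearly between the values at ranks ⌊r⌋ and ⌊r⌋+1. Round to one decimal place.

n = 11.
r = (75/100)·(11 + 1) = 9.
r is an integer, so P75 is the value at rank 9: 11.3.

11.3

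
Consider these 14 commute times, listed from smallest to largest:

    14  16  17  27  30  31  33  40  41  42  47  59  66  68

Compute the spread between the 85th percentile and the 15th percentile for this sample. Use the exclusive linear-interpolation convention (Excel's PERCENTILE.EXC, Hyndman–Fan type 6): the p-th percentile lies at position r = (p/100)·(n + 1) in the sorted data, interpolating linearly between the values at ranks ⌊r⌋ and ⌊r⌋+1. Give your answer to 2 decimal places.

n = 14.
P15: r = 2.25; ranks 2–3 are 16, 17; interpolating gives 16.25.
P85: r = 12.75; ranks 12–13 are 59, 66; interpolating gives 64.25.
Difference: 64.25 − 16.25 = 48.

48.00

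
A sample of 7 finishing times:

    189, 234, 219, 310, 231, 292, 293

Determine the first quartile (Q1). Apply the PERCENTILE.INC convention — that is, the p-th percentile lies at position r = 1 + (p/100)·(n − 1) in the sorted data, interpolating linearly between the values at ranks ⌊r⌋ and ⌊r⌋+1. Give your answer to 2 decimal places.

225.00

Sorted: 189, 219, 231, 234, 292, 293, 310.
n = 7.
r = 1 + (25/100)·(7 − 1) = 1 + 1.5 = 2.5.
Rank 2 is 219 and rank 3 is 231.
Interpolate: 219 + 0.5·(231 − 219) = 219 + 0.5·12 = 225.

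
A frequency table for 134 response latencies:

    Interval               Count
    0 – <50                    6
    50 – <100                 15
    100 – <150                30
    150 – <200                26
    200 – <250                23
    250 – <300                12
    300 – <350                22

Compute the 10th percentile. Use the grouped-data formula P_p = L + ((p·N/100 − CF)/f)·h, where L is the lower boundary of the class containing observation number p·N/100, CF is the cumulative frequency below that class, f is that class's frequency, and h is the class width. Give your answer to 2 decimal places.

N = 134; target position k = 10/100 · 134 = 13.4.
Cumulative frequencies: 6, 21, 51, 77, 100, 112, 134.
Observation 13.4 falls in the class 50 – <100.
L = 50, CF = 6, f = 15, h = 50.
P10 = 50 + ((13.4 − 6)/15)·50 = 50 + 24.6667 = 74.6667.

74.67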